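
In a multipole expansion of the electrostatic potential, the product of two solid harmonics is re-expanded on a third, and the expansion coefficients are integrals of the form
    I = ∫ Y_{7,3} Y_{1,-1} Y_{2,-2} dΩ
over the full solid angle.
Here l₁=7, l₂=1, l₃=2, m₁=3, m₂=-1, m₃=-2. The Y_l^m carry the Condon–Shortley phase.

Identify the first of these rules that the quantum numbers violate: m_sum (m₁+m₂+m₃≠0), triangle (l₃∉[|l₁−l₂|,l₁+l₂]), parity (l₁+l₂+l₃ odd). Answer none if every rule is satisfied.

Σmᵢ = 0  ✓
l₃∈[|l₁−l₂|,l₁+l₂]=[6,8], have l₃=2  ✗
Σlᵢ = 10 ⇒ even

triangle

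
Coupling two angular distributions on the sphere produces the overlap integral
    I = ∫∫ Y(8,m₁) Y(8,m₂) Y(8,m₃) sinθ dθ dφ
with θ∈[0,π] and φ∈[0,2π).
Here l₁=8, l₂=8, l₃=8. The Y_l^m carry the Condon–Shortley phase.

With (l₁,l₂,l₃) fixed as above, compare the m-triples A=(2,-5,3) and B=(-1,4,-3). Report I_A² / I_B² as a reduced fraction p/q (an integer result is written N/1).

91/160

Shared (l₁,l₂,l₃)=(8,8,8): N and (l;000)² cancel in I_A²/I_B².
A: Δ = 8!·8!·8!/25! = 1/236637794250; Racah Σ t=0..3: t=0:+1/41803776000 t=1:−1/5225472000 t=2:+1/4180377600 t=3:−1/20901888000 = 1/41803776000; ⇒ 3j(8 8 8; 2 -5 3)² = 42/37145, sgn -1
B: Δ = 8!·8!·8!/25! = 1/236637794250; Racah Σ t=4..8: t=4:+1/16721510400 t=5:−1/2090188800 t=6:+1/1492992000 t=7:−1/5225472000 t=8:+1/117050572800 = 1/14631321600; ⇒ 3j(8 8 8; -1 4 -3)² = 192/96577, sgn -1
I_A²/I_B² = (42/37145)/(192/96577) = 91/160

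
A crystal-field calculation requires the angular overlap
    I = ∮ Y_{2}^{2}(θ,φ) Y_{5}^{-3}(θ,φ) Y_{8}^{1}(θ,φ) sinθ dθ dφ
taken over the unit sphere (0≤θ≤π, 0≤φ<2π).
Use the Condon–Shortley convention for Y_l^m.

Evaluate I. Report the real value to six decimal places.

l₃=8 ∉ [3,7] — triangle fails ⇒ I = 0

0.000000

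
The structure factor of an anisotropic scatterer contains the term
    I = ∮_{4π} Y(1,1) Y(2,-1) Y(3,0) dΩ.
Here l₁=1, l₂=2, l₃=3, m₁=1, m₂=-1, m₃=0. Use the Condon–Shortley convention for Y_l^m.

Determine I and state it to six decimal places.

Rules hold: Σm=0, L=6 even, 1≤3≤3.
N = 3·5·7 = 105
Δ = 0!·2!·4!/7! = 1/105
Racah Σ t=0..0: t=0:+1/4 = 1/4
⇒ 3j(1 2 3; 0 0 0)² = 3/35, sgn -1
Racah Σ t=0..0: t=0:+1/12 = 1/12
⇒ 3j(1 2 3; 1 -1 0)² = 1/35, sgn -1
4πI² = N·(3j₀)²·(3jₘ)² = 9/35
I = +1·√(0.257143/4π) = 0.14304817

0.143048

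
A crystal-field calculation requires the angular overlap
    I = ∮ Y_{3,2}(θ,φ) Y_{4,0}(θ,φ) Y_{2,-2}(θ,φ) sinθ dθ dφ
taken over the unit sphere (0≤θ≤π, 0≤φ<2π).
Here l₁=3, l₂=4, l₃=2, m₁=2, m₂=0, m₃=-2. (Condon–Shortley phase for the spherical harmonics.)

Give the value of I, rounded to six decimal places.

Σlᵢ=9 odd — θ-integrand is odd under cosθ→−cosθ; I=0

0.000000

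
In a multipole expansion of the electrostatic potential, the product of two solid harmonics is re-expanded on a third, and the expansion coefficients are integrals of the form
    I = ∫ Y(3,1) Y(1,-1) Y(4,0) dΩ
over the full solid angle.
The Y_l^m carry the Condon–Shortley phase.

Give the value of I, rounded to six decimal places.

0.150786

Checks pass: Σm=0; 8 even; l₃=4∈[2,4].
(2·3+1)(2·1+1)(2·4+1) = 189
Δ: 0! 6! 2! / 9! → 1/252
sum: t=0:+1/36 = 1/36
3j²(3 1 4; 0 0 0) = Δ·Π!·Σ² = 4/63  (sign +1)
sum: t=0:+1/96 = 1/96
3j²(3 1 4; 1 -1 0) = Δ·Π!·Σ² = 1/42  (sign +1)
combine: 4πI² = 189·4/63·1/42 = 2/7
take √, sign +1: I = 0.15078601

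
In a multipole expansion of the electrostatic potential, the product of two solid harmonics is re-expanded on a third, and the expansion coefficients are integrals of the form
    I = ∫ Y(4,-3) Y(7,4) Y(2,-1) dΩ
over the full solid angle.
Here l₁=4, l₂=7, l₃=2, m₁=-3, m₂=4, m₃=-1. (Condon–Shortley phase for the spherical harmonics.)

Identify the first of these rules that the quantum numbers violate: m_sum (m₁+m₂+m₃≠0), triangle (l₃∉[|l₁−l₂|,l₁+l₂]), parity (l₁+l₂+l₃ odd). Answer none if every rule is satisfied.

azimuthal sum: -3 + 4 − 1 = 0  ✓
3 ≤ 2 ≤ 11 (triangle on l)  ✗
L = 4 + 7 + 2 = 13 (odd)

triangle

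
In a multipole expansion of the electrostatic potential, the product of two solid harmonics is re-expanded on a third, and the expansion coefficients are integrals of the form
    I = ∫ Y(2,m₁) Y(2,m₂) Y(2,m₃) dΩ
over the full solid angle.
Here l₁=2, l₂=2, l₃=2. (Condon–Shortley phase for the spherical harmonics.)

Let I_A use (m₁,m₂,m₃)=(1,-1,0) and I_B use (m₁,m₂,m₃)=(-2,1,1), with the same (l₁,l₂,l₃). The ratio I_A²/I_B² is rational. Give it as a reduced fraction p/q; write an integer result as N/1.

1/6

Shared (l₁,l₂,l₃)=(2,2,2): N and (l;000)² cancel in I_A²/I_B².
A: Δ = 2!·2!·2!/7! = 1/630; Racah Σ t=0..1: t=0:+1/2 t=1:−1/4 = 1/4; ⇒ 3j(2 2 2; 1 -1 0)² = 1/70, sgn +1
B: Δ = 2!·2!·2!/7! = 1/630; Racah Σ t=2..2: t=2:+1/4 = 1/4; ⇒ 3j(2 2 2; -2 1 1)² = 3/35, sgn -1
I_A²/I_B² = (1/70)/(3/35) = 1/6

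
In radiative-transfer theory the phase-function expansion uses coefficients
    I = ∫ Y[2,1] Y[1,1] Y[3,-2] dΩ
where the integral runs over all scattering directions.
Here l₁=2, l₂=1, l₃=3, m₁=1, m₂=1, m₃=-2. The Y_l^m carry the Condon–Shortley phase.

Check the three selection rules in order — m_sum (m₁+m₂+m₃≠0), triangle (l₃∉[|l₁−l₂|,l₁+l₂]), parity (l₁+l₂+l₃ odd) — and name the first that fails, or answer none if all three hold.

Σmᵢ = 0  ✓
l₃∈[|l₁−l₂|,l₁+l₂]=[1,3], have l₃=3  ✓
Σlᵢ = 6 ⇒ even  ✓

none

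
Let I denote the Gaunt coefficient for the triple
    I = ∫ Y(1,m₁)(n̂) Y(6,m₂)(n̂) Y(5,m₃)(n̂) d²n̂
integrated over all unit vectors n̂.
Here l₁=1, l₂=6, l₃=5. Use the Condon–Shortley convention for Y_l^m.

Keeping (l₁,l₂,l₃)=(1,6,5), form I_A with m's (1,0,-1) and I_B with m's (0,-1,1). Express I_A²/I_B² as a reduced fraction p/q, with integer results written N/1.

Shared (l₁,l₂,l₃)=(1,6,5): N and (l;000)² cancel in I_A²/I_B².
A: Δ = 2!·0!·10!/13! = 1/858; Racah Σ t=0..0: t=0:+1/34560 = 1/34560; ⇒ 3j(1 6 5; 1 0 -1)² = 5/286, sgn +1
B: Δ = 2!·0!·10!/13! = 1/858; Racah Σ t=1..1: t=1:−1/17280 = -1/17280; ⇒ 3j(1 6 5; 0 -1 1)² = 35/858, sgn -1
I_A²/I_B² = (5/286)/(35/858) = 3/7

3/7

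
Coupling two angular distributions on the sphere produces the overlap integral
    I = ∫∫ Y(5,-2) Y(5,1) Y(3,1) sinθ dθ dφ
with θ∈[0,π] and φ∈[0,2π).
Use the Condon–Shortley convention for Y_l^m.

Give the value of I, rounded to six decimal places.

Σlᵢ=13 odd — θ-integrand is odd under cosθ→−cosθ; I=0

0.000000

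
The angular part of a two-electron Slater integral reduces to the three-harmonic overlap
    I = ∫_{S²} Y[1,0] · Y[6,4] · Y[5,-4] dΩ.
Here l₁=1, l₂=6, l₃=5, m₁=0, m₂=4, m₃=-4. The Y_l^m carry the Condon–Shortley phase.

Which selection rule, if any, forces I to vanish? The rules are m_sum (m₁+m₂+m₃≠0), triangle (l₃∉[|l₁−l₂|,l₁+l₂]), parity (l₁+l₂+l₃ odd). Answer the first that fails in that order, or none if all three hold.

azimuthal sum: 0 + 4 − 4 = 0  ✓
5 ≤ 5 ≤ 7 (triangle on l)  ✓
L = 1 + 6 + 5 = 12 (even)  ✓

none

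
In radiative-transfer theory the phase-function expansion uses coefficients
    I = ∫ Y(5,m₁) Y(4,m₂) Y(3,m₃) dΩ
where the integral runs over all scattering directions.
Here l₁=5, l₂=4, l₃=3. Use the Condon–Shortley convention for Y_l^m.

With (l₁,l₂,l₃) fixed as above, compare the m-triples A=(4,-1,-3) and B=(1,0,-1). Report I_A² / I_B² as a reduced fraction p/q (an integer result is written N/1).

567/121

Same 5,4,3: normalisation and zero-m 3j drop out of the ratio.
A: Δ: 6! 4! 2! / 13! → 1/180180; sum: t=1:−1/5760 = -1/5760; 3j²(5 4 3; 4 -1 -3) = Δ·Π!·Σ² = 9/286  (sign -1)
B: Δ: 6! 4! 2! / 13! → 1/180180; sum: t=2:+1/384 t=3:−1/216 t=4:+1/2304 = -11/6912; 3j²(5 4 3; 1 0 -1) = Δ·Π!·Σ² = 11/1638  (sign -1)
I_A²/I_B² = (9/286)/(11/1638) = 567/121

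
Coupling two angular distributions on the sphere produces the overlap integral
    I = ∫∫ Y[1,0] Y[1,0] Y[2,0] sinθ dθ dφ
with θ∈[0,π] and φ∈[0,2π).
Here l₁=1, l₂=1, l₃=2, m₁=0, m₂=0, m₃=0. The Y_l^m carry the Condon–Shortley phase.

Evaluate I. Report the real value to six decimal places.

0.252313

Checks pass: Σm=0; 4 even; l₃=2∈[0,2].
(2·1+1)(2·1+1)(2·2+1) = 45
Δ: 0! 2! 2! / 5! → 1/30
sum: t=0:+1/1 = 1/1
3j²(1 1 2; 0 0 0) = Δ·Π!·Σ² = 2/15  (sign +1)
(m-triple is (0,0,0) — same symbol as above.)
combine: 4πI² = 45·2/15·2/15 = 4/5
take √, sign +1: I = 0.25231325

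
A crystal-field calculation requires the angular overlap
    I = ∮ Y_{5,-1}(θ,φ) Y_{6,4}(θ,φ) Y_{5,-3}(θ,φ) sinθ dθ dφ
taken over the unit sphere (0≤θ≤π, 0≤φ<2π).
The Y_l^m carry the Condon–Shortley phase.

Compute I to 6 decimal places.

-0.069086

Checks pass: Σm=0; 16 even; l₃=5∈[1,11].
(2·5+1)(2·6+1)(2·5+1) = 1573
Δ: 6! 4! 6! / 17! → 1/28588560
sum: t=1:−1/345600 t=2:+1/13824 t=3:−1/5184 t=4:+1/13824 t=5:−1/345600 = -7/129600
3j²(5 6 5; 0 0 0) = Δ·Π!·Σ² = 80/7293  (sign +1)
sum: t=4:+1/138240 t=5:−1/86400 t=6:+1/829440 = -13/4147200
3j²(5 6 5; -1 4 -3) = Δ·Π!·Σ² = 13/3740  (sign -1)
combine: 4πI² = 1573·80/7293·13/3740 = 52/867
take √, sign -1: I = -0.06908555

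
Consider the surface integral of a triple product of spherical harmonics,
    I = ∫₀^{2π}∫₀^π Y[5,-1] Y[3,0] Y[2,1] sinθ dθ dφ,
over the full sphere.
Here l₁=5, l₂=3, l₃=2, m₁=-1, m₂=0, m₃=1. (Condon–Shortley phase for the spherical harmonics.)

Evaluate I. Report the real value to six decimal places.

m-sum 0 ✓  L=10 even ✓  2≤2≤8 ✓
Π(2lᵢ+1) = 11×7×5 = 385
triangle coeff Δ(5,3,2) = 1/2310
Σ_t [3,3]: t=3:−1/144 = -1/144
(3j)²=10/231 [(5 3 2; 0 0 0)], sign=-1
Σ_t [3,3]: t=3:−1/216 = -1/216
(3j)²=8/231 [(5 3 2; -1 0 1)], sign=+1
⇒ 4πI² = 400/693
I = (-1)√(400/693/(4π)) = -0.21431790

-0.214318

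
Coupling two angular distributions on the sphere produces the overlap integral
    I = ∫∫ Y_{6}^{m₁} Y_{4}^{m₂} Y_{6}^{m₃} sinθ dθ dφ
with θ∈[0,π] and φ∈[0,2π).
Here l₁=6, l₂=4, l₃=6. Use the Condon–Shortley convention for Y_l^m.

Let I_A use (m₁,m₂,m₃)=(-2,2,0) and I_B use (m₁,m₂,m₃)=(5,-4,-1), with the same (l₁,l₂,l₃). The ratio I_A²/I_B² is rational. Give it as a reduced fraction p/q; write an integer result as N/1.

11/10

l's match ⇒ only the (l;m) 3-j factors differ between A and B.
A: triangle coeff Δ(6,4,6) = 1/15315300; Σ_t [2,4]: t=2:+1/138240 t=3:−1/25920 t=4:+1/55296 = -11/829440; (3j)²=11/1326 [(6 4 6; -2 2 0)], sign=-1
B: triangle coeff Δ(6,4,6) = 1/15315300; Σ_t [0,0]: t=0:+1/2903040 = 1/2903040; (3j)²=5/663 [(6 4 6; 5 -4 -1)], sign=-1
I_A²/I_B² = (11/1326)/(5/663) = 11/10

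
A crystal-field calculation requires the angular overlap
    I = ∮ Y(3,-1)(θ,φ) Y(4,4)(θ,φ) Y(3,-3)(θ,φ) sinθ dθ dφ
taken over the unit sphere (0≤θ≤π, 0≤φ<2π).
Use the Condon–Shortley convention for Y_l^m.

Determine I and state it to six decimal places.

-0.166198

Checks pass: Σm=0; 10 even; l₃=3∈[1,7].
(2·3+1)(2·4+1)(2·3+1) = 441
Δ: 4! 2! 4! / 11! → 1/34650
sum: t=1:−1/72 t=2:+1/16 t=3:−1/72 = 5/144
3j²(3 4 3; 0 0 0) = Δ·Π!·Σ² = 2/77  (sign -1)
sum: t=4:+1/1152 = 1/1152
3j²(3 4 3; -1 4 -3) = Δ·Π!·Σ² = 1/33  (sign +1)
combine: 4πI² = 441·2/77·1/33 = 42/121
take √, sign -1: I = -0.16619847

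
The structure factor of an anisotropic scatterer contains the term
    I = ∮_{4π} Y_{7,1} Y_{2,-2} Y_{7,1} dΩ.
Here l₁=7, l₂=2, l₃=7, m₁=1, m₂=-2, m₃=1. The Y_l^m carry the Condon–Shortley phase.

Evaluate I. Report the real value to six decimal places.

m-sum 0 ✓  L=16 even ✓  5≤7≤9 ✓
Π(2lᵢ+1) = 15×5×15 = 1125
triangle coeff Δ(7,2,7) = 1/185640
Σ_t [0,2]: t=0:+1/2419200 t=1:−1/518400 t=2:+1/2419200 = -1/907200
(3j)²=56/3315 [(7 2 7; 0 0 0)], sign=+1
Σ_t [0,0]: t=0:+1/2073600 = 1/2073600
(3j)²=28/1105 [(7 2 7; 1 -2 1)], sign=+1
⇒ 4πI² = 23520/48841
I = (+1)√(23520/48841/(4π)) = 0.19575887

0.195759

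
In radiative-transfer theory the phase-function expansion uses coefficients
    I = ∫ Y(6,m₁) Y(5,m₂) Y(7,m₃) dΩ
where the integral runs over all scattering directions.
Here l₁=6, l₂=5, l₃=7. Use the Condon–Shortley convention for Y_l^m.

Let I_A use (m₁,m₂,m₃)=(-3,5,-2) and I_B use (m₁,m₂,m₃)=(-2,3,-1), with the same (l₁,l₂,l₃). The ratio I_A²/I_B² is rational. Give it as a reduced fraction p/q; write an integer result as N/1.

30/1

Shared (l₁,l₂,l₃)=(6,5,7): N and (l;000)² cancel in I_A²/I_B².
A: Δ = 4!·8!·6!/19! = 1/174594420; Racah Σ t=4..4: t=4:+1/12441600 = 1/12441600; ⇒ 3j(6 5 7; -3 5 -2)² = 588/46189, sgn -1
B: Δ = 4!·8!·6!/19! = 1/174594420; Racah Σ t=2..4: t=2:+1/4147200 t=3:−1/518400 t=4:+1/663552 = -1/5529600; ⇒ 3j(6 5 7; -2 3 -1)² = 98/230945, sgn -1
I_A²/I_B² = (588/46189)/(98/230945) = 30/1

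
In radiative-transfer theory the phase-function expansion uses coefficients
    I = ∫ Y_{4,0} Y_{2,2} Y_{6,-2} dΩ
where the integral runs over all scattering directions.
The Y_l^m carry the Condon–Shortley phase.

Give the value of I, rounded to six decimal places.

m-sum 0 ✓  L=12 even ✓  2≤6≤6 ✓
Π(2lᵢ+1) = 9×5×13 = 585
triangle coeff Δ(4,2,6) = 1/6435
Σ_t [0,0]: t=0:+1/2304 = 1/2304
(3j)²=5/143 [(4 2 6; 0 0 0)], sign=+1
Σ_t [0,0]: t=0:+1/13824 = 1/13824
(3j)²=14/1287 [(4 2 6; 0 2 -2)], sign=+1
⇒ 4πI² = 350/1573
I = (+1)√(350/1573/(4π)) = 0.13306527

0.133065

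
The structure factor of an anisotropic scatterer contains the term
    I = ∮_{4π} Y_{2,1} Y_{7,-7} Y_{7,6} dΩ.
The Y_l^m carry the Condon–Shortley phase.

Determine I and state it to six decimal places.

m-sum 0 ✓  L=16 even ✓  5≤7≤9 ✓
Π(2lᵢ+1) = 5×15×15 = 1125
triangle coeff Δ(2,7,7) = 1/185640
Σ_t [0,2]: t=0:+1/2419200 t=1:−1/518400 t=2:+1/2419200 = -1/907200
(3j)²=56/3315 [(2 7 7; 0 0 0)], sign=+1
Σ_t [0,0]: t=0:+1/958003200 = 1/958003200
(3j)²=13/680 [(2 7 7; 1 -7 6)], sign=-1
⇒ 4πI² = 105/289
I = (-1)√(105/289/(4π)) = -0.17003597

-0.170036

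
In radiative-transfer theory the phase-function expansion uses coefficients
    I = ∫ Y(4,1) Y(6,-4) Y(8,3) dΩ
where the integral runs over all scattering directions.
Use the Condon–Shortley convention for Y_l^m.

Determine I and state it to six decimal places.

Checks pass: Σm=0; 18 even; l₃=8∈[2,10].
(2·4+1)(2·6+1)(2·8+1) = 1989
Δ: 2! 6! 10! / 19! → 1/23279256
sum: t=0:+1/1658880 t=1:−1/518400 t=2:+1/1658880 = -1/1382400
3j²(4 6 8; 0 0 0) = Δ·Π!·Σ² = 504/46189  (sign -1)
sum: t=0:+1/5806080 t=1:−1/17418240 t=2:+1/870912000 = 101/870912000
3j²(4 6 8; 1 -4 3) = Δ·Π!·Σ² = 10201/705432  (sign -1)
combine: 4πI² = 1989·504/46189·10201/705432 = 275427/877591
take √, sign +1: I = 0.15803462

0.158035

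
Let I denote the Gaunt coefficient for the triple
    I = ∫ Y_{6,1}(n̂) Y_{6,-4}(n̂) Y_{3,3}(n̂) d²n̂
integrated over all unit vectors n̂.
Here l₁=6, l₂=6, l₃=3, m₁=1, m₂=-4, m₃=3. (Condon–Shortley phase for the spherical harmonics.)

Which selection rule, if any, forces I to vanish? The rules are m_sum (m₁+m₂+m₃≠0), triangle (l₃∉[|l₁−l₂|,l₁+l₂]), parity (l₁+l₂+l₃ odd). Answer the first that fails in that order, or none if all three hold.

parity

Σmᵢ = 0  ✓
l₃∈[|l₁−l₂|,l₁+l₂]=[0,12], have l₃=3  ✓
Σlᵢ = 15 ⇒ odd  ✗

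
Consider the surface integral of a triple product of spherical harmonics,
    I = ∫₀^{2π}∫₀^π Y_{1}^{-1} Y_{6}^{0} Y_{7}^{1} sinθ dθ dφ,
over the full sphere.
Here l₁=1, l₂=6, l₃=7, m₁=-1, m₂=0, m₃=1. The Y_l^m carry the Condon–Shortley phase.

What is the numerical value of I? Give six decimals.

Rules hold: Σm=0, L=14 even, 5≤7≤7.
N = 3·13·15 = 585
Δ = 0!·2!·12!/15! = 1/1365
Racah Σ t=0..0: t=0:+1/518400 = 1/518400
⇒ 3j(1 6 7; 0 0 0)² = 7/195, sgn -1
Racah Σ t=0..0: t=0:+1/1036800 = 1/1036800
⇒ 3j(1 6 7; -1 0 1)² = 4/195, sgn +1
4πI² = N·(3j₀)²·(3jₘ)² = 28/65
I = -1·√(0.430769/4π) = -0.18514731

-0.185147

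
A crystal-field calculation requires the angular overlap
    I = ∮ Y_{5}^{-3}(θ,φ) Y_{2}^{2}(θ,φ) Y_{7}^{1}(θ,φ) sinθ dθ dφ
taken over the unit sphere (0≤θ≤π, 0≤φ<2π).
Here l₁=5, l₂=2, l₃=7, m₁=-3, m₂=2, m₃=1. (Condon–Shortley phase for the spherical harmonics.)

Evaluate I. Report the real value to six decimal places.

-0.043890

m-sum 0 ✓  L=14 even ✓  3≤7≤7 ✓
Π(2lᵢ+1) = 11×5×15 = 825
triangle coeff Δ(5,2,7) = 1/15015
Σ_t [0,0]: t=0:+1/57600 = 1/57600
(3j)²=21/715 [(5 2 7; 0 0 0)], sign=-1
Σ_t [0,0]: t=0:+1/1935360 = 1/1935360
(3j)²=1/1001 [(5 2 7; -3 2 1)], sign=+1
⇒ 4πI² = 45/1859
I = (-1)√(45/1859/(4π)) = -0.04388960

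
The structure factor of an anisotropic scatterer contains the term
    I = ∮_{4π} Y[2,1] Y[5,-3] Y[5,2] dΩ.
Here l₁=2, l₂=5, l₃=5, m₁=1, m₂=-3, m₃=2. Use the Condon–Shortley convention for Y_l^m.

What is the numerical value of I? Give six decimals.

Checks pass: Σm=0; 12 even; l₃=5∈[3,7].
(2·2+1)(2·5+1)(2·5+1) = 605
Δ: 2! 2! 8! / 13! → 1/38610
sum: t=0:+1/2880 t=1:−1/576 t=2:+1/2880 = -1/960
3j²(2 5 5; 0 0 0) = Δ·Π!·Σ² = 10/429  (sign +1)
sum: t=0:+1/2880 t=1:−1/10080 = 1/4032
3j²(2 5 5; 1 -3 2) = Δ·Π!·Σ² = 10/429  (sign -1)
combine: 4πI² = 605·10/429·10/429 = 500/1521
take √, sign -1: I = -0.16173926

-0.161739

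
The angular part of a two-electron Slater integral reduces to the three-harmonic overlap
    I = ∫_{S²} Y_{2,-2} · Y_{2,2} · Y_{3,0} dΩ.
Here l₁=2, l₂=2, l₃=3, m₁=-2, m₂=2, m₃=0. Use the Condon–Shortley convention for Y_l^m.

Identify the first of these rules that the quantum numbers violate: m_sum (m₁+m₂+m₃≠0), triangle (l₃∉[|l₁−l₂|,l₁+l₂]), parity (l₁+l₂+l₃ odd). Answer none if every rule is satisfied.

parity

m₁+m₂+m₃ = -2 + 2 + 0 = 0  ✓
triangle: |2−2|=0 ≤ l₃=3 ≤ 2+2=4  ✓
parity: l₁+l₂+l₃ = 7 is odd  ✗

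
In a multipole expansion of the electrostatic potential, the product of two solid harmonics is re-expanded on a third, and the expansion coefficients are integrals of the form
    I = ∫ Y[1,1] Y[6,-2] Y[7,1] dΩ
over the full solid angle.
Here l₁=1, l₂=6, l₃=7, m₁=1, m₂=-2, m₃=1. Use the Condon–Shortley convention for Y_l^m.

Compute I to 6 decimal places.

-0.135514

Checks pass: Σm=0; 14 even; l₃=7∈[5,7].
(2·1+1)(2·6+1)(2·7+1) = 585
Δ: 0! 2! 12! / 15! → 1/1365
sum: t=0:+1/518400 = 1/518400
3j²(1 6 7; 0 0 0) = Δ·Π!·Σ² = 7/195  (sign -1)
sum: t=0:+1/1935360 = 1/1935360
3j²(1 6 7; 1 -2 1) = Δ·Π!·Σ² = 1/91  (sign +1)
combine: 4πI² = 585·7/195·1/91 = 3/13
take √, sign -1: I = -0.13551395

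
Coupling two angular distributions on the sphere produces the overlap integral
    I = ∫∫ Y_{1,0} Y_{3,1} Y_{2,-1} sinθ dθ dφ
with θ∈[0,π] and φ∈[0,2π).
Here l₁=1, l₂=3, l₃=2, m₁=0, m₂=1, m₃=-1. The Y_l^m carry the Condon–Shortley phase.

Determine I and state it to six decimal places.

Checks pass: Σm=0; 6 even; l₃=2∈[2,4].
(2·1+1)(2·3+1)(2·2+1) = 105
Δ: 2! 0! 4! / 7! → 1/105
sum: t=1:−1/4 = -1/4
3j²(1 3 2; 0 0 0) = Δ·Π!·Σ² = 3/35  (sign -1)
sum: t=1:−1/6 = -1/6
3j²(1 3 2; 0 1 -1) = Δ·Π!·Σ² = 8/105  (sign +1)
combine: 4πI² = 105·3/35·8/105 = 24/35
take √, sign -1: I = -0.23359668

-0.233597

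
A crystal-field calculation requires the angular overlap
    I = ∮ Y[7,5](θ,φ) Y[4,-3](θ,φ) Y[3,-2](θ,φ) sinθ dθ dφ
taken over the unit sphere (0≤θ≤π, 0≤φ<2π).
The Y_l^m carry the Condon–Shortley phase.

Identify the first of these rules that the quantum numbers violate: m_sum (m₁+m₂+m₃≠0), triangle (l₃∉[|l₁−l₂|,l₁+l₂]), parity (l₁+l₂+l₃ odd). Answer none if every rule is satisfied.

none

azimuthal sum: 5 − 3 − 2 = 0  ✓
3 ≤ 3 ≤ 11 (triangle on l)  ✓
L = 7 + 4 + 3 = 14 (even)  ✓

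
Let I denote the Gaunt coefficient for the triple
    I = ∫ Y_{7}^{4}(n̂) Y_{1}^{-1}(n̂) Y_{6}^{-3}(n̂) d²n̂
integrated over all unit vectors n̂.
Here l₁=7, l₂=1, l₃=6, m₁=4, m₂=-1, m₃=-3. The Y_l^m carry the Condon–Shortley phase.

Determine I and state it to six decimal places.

0.259489

Checks pass: Σm=0; 14 even; l₃=6∈[6,8].
(2·7+1)(2·1+1)(2·6+1) = 585
Δ: 2! 12! 0! / 15! → 1/1365
sum: t=1:−1/518400 = -1/518400
3j²(7 1 6; 0 0 0) = Δ·Π!·Σ² = 7/195  (sign -1)
sum: t=0:+1/4354560 = 1/4354560
3j²(7 1 6; 4 -1 -3) = Δ·Π!·Σ² = 11/273  (sign -1)
combine: 4πI² = 585·7/195·11/273 = 11/13
take √, sign +1: I = 0.25948947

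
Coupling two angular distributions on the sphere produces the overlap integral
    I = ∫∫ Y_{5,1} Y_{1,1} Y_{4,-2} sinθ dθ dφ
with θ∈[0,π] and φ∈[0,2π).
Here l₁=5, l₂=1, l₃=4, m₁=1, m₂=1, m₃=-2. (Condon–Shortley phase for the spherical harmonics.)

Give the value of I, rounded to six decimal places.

-0.120286

Checks pass: Σm=0; 10 even; l₃=4∈[4,6].
(2·5+1)(2·1+1)(2·4+1) = 297
Δ: 2! 8! 0! / 11! → 1/495
sum: t=1:−1/576 = -1/576
3j²(5 1 4; 0 0 0) = Δ·Π!·Σ² = 5/99  (sign -1)
sum: t=2:+1/2880 = 1/2880
3j²(5 1 4; 1 1 -2) = Δ·Π!·Σ² = 2/165  (sign +1)
combine: 4πI² = 297·5/99·2/165 = 2/11
take √, sign -1: I = -0.12028562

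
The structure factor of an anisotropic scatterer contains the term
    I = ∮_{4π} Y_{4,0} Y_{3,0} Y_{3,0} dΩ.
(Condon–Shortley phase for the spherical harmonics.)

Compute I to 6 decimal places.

0.153870

Rules hold: Σm=0, L=10 even, 1≤3≤7.
N = 9·7·7 = 441
Δ = 4!·4!·2!/11! = 1/34650
Racah Σ t=1..3: t=1:−1/72 t=2:+1/16 t=3:−1/72 = 5/144
⇒ 3j(4 3 3; 0 0 0)² = 2/77, sgn -1
(m-triple is (0,0,0) — same symbol as above.)
4πI² = N·(3j₀)²·(3jₘ)² = 36/121
I = +1·√(0.297521/4π) = 0.15386989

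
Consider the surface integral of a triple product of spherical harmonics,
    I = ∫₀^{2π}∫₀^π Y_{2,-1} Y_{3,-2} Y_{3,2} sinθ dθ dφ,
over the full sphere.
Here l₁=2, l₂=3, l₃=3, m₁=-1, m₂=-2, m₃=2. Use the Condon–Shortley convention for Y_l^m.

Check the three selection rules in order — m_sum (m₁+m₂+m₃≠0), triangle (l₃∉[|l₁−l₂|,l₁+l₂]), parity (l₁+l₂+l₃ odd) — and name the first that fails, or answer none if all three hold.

azimuthal sum: -1 − 2 + 2 = -1  ✗
1 ≤ 3 ≤ 5 (triangle on l)
L = 2 + 3 + 3 = 8 (even)

m_sum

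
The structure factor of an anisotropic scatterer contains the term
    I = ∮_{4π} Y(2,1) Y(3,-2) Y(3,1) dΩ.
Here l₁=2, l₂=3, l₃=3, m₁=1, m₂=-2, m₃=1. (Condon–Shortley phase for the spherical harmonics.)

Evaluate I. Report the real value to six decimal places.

0.162868

Checks pass: Σm=0; 8 even; l₃=3∈[1,5].
(2·2+1)(2·3+1)(2·3+1) = 245
Δ: 2! 2! 4! / 9! → 1/3780
sum: t=0:+1/24 t=1:−1/4 t=2:+1/24 = -1/6
3j²(2 3 3; 0 0 0) = Δ·Π!·Σ² = 4/105  (sign +1)
sum: t=0:+1/12 t=1:−1/48 = 1/16
3j²(2 3 3; 1 -2 1) = Δ·Π!·Σ² = 1/28  (sign +1)
combine: 4πI² = 245·4/105·1/28 = 1/3
take √, sign +1: I = 0.16286750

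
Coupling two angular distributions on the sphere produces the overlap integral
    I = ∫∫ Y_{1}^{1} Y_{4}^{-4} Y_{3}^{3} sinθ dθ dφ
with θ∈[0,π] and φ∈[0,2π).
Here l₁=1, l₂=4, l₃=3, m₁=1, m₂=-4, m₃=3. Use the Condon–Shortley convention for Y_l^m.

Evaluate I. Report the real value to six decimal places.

0.325735

Rules hold: Σm=0, L=8 even, 3≤3≤5.
N = 3·9·7 = 189
Δ = 2!·0!·6!/9! = 1/252
Racah Σ t=1..1: t=1:−1/36 = -1/36
⇒ 3j(1 4 3; 0 0 0)² = 4/63, sgn +1
Racah Σ t=0..0: t=0:+1/1440 = 1/1440
⇒ 3j(1 4 3; 1 -4 3)² = 1/9, sgn +1
4πI² = N·(3j₀)²·(3jₘ)² = 4/3
I = +1·√(1.33333/4π) = 0.32573501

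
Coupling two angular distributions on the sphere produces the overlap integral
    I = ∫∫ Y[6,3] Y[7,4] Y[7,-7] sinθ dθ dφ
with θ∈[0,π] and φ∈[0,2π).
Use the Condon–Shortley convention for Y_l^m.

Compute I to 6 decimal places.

-0.169125

m-sum 0 ✓  L=20 even ✓  1≤7≤13 ✓
Π(2lᵢ+1) = 13×15×15 = 2925
triangle coeff Δ(6,7,7) = 1/2444321880
Σ_t [0,6]: t=0:+1/2612736000 t=1:−1/20736000 t=2:+1/1658880 t=3:−1/746496 t=4:+1/1658880 t=5:−1/20736000 t=6:+1/2612736000 = -1/4354560
(3j)²=1000/138567 [(6 7 7; 0 0 0)], sign=+1
Σ_t [3,3]: t=3:−1/1045094400 = -1/1045094400
(3j)²=11/646 [(6 7 7; 3 4 -7)], sign=-1
⇒ 4πI² = 37500/104329
I = (-1)√(37500/104329/(4π)) = -0.16912514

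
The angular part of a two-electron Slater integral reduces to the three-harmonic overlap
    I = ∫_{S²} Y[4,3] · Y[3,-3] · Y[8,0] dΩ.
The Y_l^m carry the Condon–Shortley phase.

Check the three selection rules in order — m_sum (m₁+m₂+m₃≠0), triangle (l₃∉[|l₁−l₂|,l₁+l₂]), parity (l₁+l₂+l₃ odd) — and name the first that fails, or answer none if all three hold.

azimuthal sum: 3 − 3 + 0 = 0  ✓
1 ≤ 8 ≤ 7 (triangle on l)  ✗
L = 4 + 3 + 8 = 15 (odd)

triangle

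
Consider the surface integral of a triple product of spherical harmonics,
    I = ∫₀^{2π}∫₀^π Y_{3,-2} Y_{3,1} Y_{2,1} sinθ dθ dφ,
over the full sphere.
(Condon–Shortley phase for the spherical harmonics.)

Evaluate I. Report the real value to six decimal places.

0.162868

Checks pass: Σm=0; 8 even; l₃=2∈[0,6].
(2·3+1)(2·3+1)(2·2+1) = 245
Δ: 4! 2! 2! / 9! → 1/3780
sum: t=1:−1/24 t=2:+1/4 t=3:−1/24 = 1/6
3j²(3 3 2; 0 0 0) = Δ·Π!·Σ² = 4/105  (sign +1)
sum: t=3:−1/12 t=4:+1/48 = -1/16
3j²(3 3 2; -2 1 1) = Δ·Π!·Σ² = 1/28  (sign +1)
combine: 4πI² = 245·4/105·1/28 = 1/3
take √, sign +1: I = 0.16286750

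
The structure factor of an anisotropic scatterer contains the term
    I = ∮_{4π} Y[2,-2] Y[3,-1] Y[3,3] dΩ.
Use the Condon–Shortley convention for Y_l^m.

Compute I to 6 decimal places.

0.132981

Rules hold: Σm=0, L=8 even, 1≤3≤5.
N = 5·7·7 = 245
Δ = 2!·2!·4!/9! = 1/3780
Racah Σ t=0..2: t=0:+1/24 t=1:−1/4 t=2:+1/24 = -1/6
⇒ 3j(2 3 3; 0 0 0)² = 4/105, sgn +1
Racah Σ t=2..2: t=2:+1/96 = 1/96
⇒ 3j(2 3 3; -2 -1 3)² = 1/42, sgn +1
4πI² = N·(3j₀)²·(3jₘ)² = 2/9
I = +1·√(0.222222/4π) = 0.13298076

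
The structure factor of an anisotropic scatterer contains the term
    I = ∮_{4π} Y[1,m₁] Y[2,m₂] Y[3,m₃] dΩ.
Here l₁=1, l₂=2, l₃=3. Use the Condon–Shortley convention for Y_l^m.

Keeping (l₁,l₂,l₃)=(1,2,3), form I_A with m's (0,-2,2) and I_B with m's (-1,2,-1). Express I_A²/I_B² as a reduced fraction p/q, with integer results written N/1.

Shared (l₁,l₂,l₃)=(1,2,3): N and (l;000)² cancel in I_A²/I_B².
A: Δ = 0!·2!·4!/7! = 1/105; Racah Σ t=0..0: t=0:+1/24 = 1/24; ⇒ 3j(1 2 3; 0 -2 2)² = 1/21, sgn -1
B: Δ = 0!·2!·4!/7! = 1/105; Racah Σ t=0..0: t=0:+1/48 = 1/48; ⇒ 3j(1 2 3; -1 2 -1)² = 1/105, sgn +1
I_A²/I_B² = (1/21)/(1/105) = 5/1

5/1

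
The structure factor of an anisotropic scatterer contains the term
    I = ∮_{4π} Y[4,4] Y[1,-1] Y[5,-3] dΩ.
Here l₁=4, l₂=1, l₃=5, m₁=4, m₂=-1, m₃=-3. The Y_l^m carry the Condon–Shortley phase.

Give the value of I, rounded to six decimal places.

m-sum 0 ✓  L=10 even ✓  3≤5≤5 ✓
Π(2lᵢ+1) = 9×3×11 = 297
triangle coeff Δ(4,1,5) = 1/495
Σ_t [0,0]: t=0:+1/576 = 1/576
(3j)²=5/99 [(4 1 5; 0 0 0)], sign=-1
Σ_t [0,0]: t=0:+1/80640 = 1/80640
(3j)²=1/495 [(4 1 5; 4 -1 -3)], sign=+1
⇒ 4πI² = 1/33
I = (-1)√(1/33/(4π)) = -0.04910640

-0.049106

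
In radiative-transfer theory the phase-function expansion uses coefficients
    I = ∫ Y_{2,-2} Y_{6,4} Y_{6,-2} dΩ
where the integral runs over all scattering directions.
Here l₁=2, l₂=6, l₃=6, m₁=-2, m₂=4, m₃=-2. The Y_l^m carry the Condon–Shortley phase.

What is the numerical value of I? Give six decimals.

Checks pass: Σm=0; 14 even; l₃=6∈[4,8].
(2·2+1)(2·6+1)(2·6+1) = 845
Δ: 2! 2! 10! / 15! → 1/90090
sum: t=0:+1/69120 t=1:−1/14400 t=2:+1/69120 = -7/172800
3j²(2 6 6; 0 0 0) = Δ·Π!·Σ² = 14/715  (sign -1)
sum: t=2:+1/322560 = 1/322560
3j²(2 6 6; -2 4 -2) = Δ·Π!·Σ² = 18/1001  (sign +1)
combine: 4πI² = 845·14/715·18/1001 = 36/121
take √, sign -1: I = -0.15386989

-0.153870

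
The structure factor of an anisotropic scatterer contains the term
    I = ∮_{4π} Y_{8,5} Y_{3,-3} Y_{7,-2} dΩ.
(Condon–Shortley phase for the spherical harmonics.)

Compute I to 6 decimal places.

m-sum 0 ✓  L=18 even ✓  5≤7≤11 ✓
Π(2lᵢ+1) = 17×7×15 = 1785
triangle coeff Δ(8,3,7) = 1/5290740
Σ_t [1,3]: t=1:−1/7257600 t=2:+1/2073600 t=3:−1/7257600 = 1/4838400
(3j)²=252/20995 [(8 3 7; 0 0 0)], sign=-1
Σ_t [0,0]: t=0:+1/104509440 = 1/104509440
(3j)²=275/13566 [(8 3 7; 5 -3 -2)], sign=-1
⇒ 4πI² = 34650/79781
I = (+1)√(34650/79781/(4π)) = 0.18590752

0.185908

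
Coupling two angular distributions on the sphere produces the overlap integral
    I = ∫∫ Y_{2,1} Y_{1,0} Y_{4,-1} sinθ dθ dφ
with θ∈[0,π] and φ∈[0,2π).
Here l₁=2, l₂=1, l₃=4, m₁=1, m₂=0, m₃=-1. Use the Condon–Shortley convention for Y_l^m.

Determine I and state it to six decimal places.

0.000000

l₃=4 ∉ [1,3] — triangle fails ⇒ I = 0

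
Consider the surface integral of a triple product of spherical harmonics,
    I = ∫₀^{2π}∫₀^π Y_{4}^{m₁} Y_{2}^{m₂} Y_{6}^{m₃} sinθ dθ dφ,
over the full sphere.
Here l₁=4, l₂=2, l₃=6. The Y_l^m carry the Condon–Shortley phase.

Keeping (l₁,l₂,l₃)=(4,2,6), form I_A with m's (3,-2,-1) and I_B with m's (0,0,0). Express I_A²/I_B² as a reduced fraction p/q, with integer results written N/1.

1/45

l's match ⇒ only the (l;m) 3-j factors differ between A and B.
A: triangle coeff Δ(4,2,6) = 1/6435; Σ_t [0,0]: t=0:+1/120960 = 1/120960; (3j)²=1/1287 [(4 2 6; 3 -2 -1)], sign=-1
B: triangle coeff Δ(4,2,6) = 1/6435; Σ_t [0,0]: t=0:+1/2304 = 1/2304; (3j)²=5/143 [(4 2 6; 0 0 0)], sign=+1
I_A²/I_B² = (1/1287)/(5/143) = 1/45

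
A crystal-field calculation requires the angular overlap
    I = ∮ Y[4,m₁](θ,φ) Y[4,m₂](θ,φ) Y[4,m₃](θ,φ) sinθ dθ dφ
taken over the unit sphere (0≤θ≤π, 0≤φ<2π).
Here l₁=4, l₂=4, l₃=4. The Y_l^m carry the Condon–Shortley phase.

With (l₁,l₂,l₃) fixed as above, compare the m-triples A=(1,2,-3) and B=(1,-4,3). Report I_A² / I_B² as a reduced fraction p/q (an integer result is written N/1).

Same 4,4,4: normalisation and zero-m 3j drop out of the ratio.
A: Δ: 4! 4! 4! / 13! → 1/450450; sum: t=2:+1/576 t=3:−1/864 = 1/1728; 3j²(4 4 4; 1 2 -3) = Δ·Π!·Σ² = 5/1287  (sign -1)
B: Δ: 4! 4! 4! / 13! → 1/450450; sum: t=0:+1/3456 = 1/3456; 3j²(4 4 4; 1 -4 3) = Δ·Π!·Σ² = 35/1287  (sign -1)
I_A²/I_B² = (5/1287)/(35/1287) = 1/7

1/7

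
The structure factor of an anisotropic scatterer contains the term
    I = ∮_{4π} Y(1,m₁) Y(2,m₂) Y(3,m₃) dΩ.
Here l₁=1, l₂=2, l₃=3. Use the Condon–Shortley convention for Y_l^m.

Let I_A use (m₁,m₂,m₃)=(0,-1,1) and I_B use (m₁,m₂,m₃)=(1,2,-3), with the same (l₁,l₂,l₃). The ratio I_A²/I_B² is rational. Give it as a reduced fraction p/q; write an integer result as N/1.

8/15

Same 1,2,3: normalisation and zero-m 3j drop out of the ratio.
A: Δ: 0! 2! 4! / 7! → 1/105; sum: t=0:+1/6 = 1/6; 3j²(1 2 3; 0 -1 1) = Δ·Π!·Σ² = 8/105  (sign +1)
B: Δ: 0! 2! 4! / 7! → 1/105; sum: t=0:+1/48 = 1/48; 3j²(1 2 3; 1 2 -3) = Δ·Π!·Σ² = 1/7  (sign +1)
I_A²/I_B² = (8/105)/(1/7) = 8/15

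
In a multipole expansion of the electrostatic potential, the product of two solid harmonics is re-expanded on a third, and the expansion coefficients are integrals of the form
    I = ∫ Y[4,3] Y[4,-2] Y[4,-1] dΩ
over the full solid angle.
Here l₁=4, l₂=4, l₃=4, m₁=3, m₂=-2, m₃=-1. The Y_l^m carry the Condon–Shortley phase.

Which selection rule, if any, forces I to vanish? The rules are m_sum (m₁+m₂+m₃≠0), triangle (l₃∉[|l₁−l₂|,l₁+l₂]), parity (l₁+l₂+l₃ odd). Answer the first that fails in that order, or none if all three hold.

Σmᵢ = 0  ✓
l₃∈[|l₁−l₂|,l₁+l₂]=[0,8], have l₃=4  ✓
Σlᵢ = 12 ⇒ even  ✓

none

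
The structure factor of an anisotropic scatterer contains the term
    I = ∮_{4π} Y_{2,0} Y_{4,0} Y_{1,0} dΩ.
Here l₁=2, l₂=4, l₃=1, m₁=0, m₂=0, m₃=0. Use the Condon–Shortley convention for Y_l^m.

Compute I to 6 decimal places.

triangle: need 2≤l₃≤6, have 1; I=0

0.000000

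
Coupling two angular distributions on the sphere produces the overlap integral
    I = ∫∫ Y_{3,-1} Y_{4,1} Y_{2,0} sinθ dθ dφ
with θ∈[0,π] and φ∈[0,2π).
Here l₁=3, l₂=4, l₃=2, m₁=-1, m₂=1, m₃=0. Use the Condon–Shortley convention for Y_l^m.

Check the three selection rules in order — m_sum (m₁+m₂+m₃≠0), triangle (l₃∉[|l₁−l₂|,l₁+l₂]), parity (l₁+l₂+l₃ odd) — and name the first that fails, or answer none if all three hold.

Σmᵢ = 0  ✓
l₃∈[|l₁−l₂|,l₁+l₂]=[1,7], have l₃=2  ✓
Σlᵢ = 9 ⇒ odd  ✗

parity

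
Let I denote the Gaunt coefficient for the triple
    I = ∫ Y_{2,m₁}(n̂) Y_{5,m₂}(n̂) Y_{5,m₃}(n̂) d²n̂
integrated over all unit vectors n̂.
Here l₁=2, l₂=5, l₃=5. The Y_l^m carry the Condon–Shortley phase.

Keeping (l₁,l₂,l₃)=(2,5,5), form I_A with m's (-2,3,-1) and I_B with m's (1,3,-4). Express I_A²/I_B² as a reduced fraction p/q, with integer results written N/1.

16/21

Shared (l₁,l₂,l₃)=(2,5,5): N and (l;000)² cancel in I_A²/I_B².
A: Δ = 2!·2!·8!/13! = 1/38610; Racah Σ t=2..2: t=2:+1/5760 = 1/5760; ⇒ 3j(2 5 5; -2 3 -1)² = 56/2145, sgn +1
B: Δ = 2!·2!·8!/13! = 1/38610; Racah Σ t=0..1: t=0:+1/80640 t=1:−1/10080 = -1/11520; ⇒ 3j(2 5 5; 1 3 -4)² = 49/1430, sgn +1
I_A²/I_B² = (56/2145)/(49/1430) = 16/21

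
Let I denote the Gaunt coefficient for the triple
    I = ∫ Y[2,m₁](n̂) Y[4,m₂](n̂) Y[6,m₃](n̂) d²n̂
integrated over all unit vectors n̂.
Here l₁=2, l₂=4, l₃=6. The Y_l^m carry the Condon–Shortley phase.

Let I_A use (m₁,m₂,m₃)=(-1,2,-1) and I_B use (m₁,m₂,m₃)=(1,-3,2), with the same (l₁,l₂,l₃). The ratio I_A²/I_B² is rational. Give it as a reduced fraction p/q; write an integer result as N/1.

35/16

Same 2,4,6: normalisation and zero-m 3j drop out of the ratio.
A: Δ: 0! 4! 8! / 13! → 1/6435; sum: t=0:+1/8640 = 1/8640; 3j²(2 4 6; -1 2 -1) = Δ·Π!·Σ² = 14/1287  (sign -1)
B: Δ: 0! 4! 8! / 13! → 1/6435; sum: t=0:+1/30240 = 1/30240; 3j²(2 4 6; 1 -3 2) = Δ·Π!·Σ² = 32/6435  (sign +1)
I_A²/I_B² = (14/1287)/(32/6435) = 35/16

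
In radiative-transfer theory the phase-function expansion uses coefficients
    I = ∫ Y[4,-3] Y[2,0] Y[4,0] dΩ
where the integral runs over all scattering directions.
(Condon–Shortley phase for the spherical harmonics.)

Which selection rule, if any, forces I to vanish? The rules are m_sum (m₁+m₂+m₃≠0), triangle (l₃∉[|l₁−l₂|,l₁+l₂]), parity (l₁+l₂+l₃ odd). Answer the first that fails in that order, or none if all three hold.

m_sum

m₁+m₂+m₃ = -3 + 0 + 0 = -3  ✗
triangle: |4−2|=2 ≤ l₃=4 ≤ 4+2=6
parity: l₁+l₂+l₃ = 10 is even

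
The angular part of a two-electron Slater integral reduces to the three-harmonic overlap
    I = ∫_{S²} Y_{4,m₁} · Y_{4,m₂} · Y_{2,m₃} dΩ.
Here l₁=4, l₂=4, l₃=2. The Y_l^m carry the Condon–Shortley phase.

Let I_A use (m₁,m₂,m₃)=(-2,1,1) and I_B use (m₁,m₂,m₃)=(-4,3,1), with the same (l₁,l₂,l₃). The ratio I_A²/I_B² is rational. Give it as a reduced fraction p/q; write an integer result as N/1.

Shared (l₁,l₂,l₃)=(4,4,2): N and (l;000)² cancel in I_A²/I_B².
A: Δ = 6!·2!·2!/11! = 1/13860; Racah Σ t=4..5: t=4:+1/96 t=5:−1/240 = 1/160; ⇒ 3j(4 4 2; -2 1 1)² = 27/1540, sgn -1
B: Δ = 6!·2!·2!/11! = 1/13860; Racah Σ t=6..6: t=6:+1/1440 = 1/1440; ⇒ 3j(4 4 2; -4 3 1)² = 7/165, sgn -1
I_A²/I_B² = (27/1540)/(7/165) = 81/196

81/196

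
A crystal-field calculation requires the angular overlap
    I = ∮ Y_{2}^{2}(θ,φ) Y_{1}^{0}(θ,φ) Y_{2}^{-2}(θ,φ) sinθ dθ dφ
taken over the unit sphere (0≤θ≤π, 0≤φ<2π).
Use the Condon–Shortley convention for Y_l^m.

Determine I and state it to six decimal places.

Σlᵢ=5 odd — θ-integrand is odd under cosθ→−cosθ; I=0

0.000000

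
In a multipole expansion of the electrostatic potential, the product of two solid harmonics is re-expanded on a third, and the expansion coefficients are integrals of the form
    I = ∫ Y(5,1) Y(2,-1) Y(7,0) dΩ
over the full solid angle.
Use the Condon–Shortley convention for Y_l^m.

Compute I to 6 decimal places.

Checks pass: Σm=0; 14 even; l₃=7∈[3,7].
(2·5+1)(2·2+1)(2·7+1) = 825
Δ: 0! 10! 4! / 15! → 1/15015
sum: t=0:+1/57600 = 1/57600
3j²(5 2 7; 0 0 0) = Δ·Π!·Σ² = 21/715  (sign -1)
sum: t=0:+1/103680 = 1/103680
3j²(5 2 7; 1 -1 0) = Δ·Π!·Σ² = 7/429  (sign -1)
combine: 4πI² = 825·21/715·7/429 = 735/1859
take √, sign +1: I = 0.17737771

0.177378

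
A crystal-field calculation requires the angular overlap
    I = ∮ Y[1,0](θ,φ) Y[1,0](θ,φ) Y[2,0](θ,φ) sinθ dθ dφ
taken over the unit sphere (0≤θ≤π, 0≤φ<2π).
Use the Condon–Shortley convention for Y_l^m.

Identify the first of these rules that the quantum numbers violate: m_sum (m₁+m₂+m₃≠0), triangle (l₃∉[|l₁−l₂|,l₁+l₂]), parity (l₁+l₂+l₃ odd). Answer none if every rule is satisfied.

none

azimuthal sum: 0 + 0 + 0 = 0  ✓
0 ≤ 2 ≤ 2 (triangle on l)  ✓
L = 1 + 1 + 2 = 4 (even)  ✓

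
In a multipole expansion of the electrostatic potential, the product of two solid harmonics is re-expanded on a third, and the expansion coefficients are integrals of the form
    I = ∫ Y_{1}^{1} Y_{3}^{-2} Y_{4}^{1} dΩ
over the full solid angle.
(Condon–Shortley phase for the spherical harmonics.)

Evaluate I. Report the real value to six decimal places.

Checks pass: Σm=0; 8 even; l₃=4∈[2,4].
(2·1+1)(2·3+1)(2·4+1) = 189
Δ: 0! 2! 6! / 9! → 1/252
sum: t=0:+1/36 = 1/36
3j²(1 3 4; 0 0 0) = Δ·Π!·Σ² = 4/63  (sign +1)
sum: t=0:+1/240 = 1/240
3j²(1 3 4; 1 -2 1) = Δ·Π!·Σ² = 1/84  (sign -1)
combine: 4πI² = 189·4/63·1/84 = 1/7
take √, sign -1: I = -0.10662181

-0.106622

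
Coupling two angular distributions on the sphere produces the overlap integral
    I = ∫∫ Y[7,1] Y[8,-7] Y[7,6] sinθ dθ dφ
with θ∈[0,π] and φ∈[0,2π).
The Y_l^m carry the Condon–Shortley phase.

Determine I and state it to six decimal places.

Checks pass: Σm=0; 22 even; l₃=7∈[1,15].
(2·7+1)(2·8+1)(2·7+1) = 3825
Δ: 8! 6! 8! / 23! → 1/22086194130
sum: t=1:−1/18289152000 t=2:+1/248832000 t=3:−1/24883200 t=4:+1/11943936 t=5:−1/24883200 t=6:+1/248832000 t=7:−1/18289152000 = 11/975421440
3j²(7 8 7; 0 0 0) = Δ·Π!·Σ² = 1750/289731  (sign -1)
sum: t=0:+1/146313216000 t=1:−1/24385536000 = -1/29262643200
3j²(7 8 7; 1 -7 6) = Δ·Π!·Σ² = 650/52003  (sign +1)
combine: 4πI² = 3825·1750/289731·650/52003 = 937500/3246473
take √, sign -1: I = -0.15159149

-0.151591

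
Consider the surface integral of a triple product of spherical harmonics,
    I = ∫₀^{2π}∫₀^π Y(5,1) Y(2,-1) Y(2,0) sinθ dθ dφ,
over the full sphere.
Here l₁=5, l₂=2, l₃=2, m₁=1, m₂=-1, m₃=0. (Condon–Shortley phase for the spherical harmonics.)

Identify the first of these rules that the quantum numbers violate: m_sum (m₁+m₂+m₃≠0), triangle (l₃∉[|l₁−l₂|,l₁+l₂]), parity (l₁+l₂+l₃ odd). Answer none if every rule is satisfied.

m₁+m₂+m₃ = 1 − 1 + 0 = 0  ✓
triangle: |5−2|=3 ≤ l₃=2 ≤ 5+2=7  ✗
parity: l₁+l₂+l₃ = 9 is odd

triangle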